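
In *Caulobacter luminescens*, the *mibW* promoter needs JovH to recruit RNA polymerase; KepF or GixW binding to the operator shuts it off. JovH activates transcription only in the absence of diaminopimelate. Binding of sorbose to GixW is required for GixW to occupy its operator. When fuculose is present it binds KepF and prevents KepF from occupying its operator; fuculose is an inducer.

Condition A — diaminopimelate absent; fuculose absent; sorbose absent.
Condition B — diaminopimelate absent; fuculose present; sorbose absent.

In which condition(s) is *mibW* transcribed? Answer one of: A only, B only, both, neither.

Condition A:
Diaminopimelate is absent, so JovH is active.
Fuculose is absent, so KepF is active.
Sorbose is absent, so GixW is inactive.
With repressor KepF bound, *mibW* is not transcribed.
→ *mibW* is OFF in A.
Condition B:
Diaminopimelate is absent, so JovH is active.
Fuculose is present, so KepF is inactive.
Sorbose is absent, so GixW is inactive.
No repressor is bound and JovH is active, so *mibW* is transcribed.
→ *mibW* is ON in B.

B only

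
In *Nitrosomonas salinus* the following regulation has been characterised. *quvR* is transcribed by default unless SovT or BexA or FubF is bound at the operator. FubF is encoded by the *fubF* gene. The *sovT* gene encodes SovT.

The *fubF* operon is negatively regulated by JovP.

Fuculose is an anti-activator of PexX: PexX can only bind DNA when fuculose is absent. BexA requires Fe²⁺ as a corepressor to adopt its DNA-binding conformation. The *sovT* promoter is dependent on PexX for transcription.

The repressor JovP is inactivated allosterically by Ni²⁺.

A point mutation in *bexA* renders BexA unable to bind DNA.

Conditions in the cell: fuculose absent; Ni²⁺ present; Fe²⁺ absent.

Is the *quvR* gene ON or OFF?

OFF

Fuculose is absent, so PexX is active.
No repressor is bound and PexX is active, so *sovT* is transcribed.
So SovT is produced and active.
BexA is non-functional in this strain, so it has no effect.
Ni²⁺ is present, so JovP is inactive.
With no repressor bound, *fubF* is transcribed.
So FubF is produced and active.
With repressor SovT bound, *quvR* is not transcribed.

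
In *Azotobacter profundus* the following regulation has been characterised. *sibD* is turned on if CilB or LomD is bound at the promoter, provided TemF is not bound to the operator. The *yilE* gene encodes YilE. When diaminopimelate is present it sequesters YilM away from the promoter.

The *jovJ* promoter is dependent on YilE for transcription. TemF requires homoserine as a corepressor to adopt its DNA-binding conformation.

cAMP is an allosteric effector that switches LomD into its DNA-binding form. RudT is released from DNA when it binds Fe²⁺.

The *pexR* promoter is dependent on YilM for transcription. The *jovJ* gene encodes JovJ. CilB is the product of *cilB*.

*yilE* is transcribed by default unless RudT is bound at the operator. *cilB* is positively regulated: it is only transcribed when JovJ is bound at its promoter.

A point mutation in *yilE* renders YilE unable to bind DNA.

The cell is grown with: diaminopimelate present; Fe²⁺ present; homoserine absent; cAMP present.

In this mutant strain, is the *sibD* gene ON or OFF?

ON

Homoserine is absent, so TemF is inactive.
YilE is non-functional in this strain, so it has no effect.
Required activator YilE is absent, so *jovJ* is not transcribed.
So JovJ is not produced.
Required activator JovJ is absent, so *cilB* is not transcribed.
So CilB is not produced.
cAMP is present, so LomD is active.
Activator LomD is present, so *sibD* is transcribed.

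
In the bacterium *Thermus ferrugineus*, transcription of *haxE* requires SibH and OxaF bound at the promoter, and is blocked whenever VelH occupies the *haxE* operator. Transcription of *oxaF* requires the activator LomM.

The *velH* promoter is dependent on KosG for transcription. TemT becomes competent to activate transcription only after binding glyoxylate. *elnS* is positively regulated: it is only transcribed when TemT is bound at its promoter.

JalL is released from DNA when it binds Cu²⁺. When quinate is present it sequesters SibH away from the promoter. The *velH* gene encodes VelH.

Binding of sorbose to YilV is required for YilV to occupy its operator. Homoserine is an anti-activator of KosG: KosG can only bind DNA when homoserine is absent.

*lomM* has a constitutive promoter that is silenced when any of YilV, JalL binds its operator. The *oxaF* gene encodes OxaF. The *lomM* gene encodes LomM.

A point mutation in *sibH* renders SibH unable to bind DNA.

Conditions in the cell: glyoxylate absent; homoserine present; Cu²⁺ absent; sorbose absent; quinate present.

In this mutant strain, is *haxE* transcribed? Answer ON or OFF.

SibH is non-functional in this strain, so it has no effect.
Homoserine is present, so KosG is inactive.
Required activator KosG is absent, so *velH* is not transcribed.
So VelH is not produced.
Sorbose is absent, so YilV is inactive.
Cu²⁺ is absent, so JalL is active.
With repressor JalL bound, *lomM* is not transcribed.
So LomM is not produced.
Required activator LomM is absent, so *oxaF* is not transcribed.
So OxaF is not produced.
Required activator SibH is absent, so *haxE* is not transcribed.

OFF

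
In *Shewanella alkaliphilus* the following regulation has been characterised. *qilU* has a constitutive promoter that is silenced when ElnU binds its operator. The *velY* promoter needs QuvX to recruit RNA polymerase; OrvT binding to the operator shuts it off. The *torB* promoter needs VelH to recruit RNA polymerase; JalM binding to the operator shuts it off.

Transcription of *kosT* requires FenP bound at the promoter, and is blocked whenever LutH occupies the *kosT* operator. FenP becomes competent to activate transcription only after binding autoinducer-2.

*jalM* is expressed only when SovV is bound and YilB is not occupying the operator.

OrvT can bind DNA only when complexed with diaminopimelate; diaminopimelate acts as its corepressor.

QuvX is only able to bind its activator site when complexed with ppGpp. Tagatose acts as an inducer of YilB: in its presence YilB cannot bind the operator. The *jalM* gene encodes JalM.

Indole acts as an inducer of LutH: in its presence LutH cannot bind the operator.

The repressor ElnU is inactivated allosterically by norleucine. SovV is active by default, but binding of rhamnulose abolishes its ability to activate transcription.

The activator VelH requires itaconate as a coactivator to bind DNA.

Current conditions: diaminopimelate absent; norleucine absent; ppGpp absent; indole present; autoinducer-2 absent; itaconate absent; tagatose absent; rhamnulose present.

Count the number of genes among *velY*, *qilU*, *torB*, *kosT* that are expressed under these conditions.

Diaminopimelate is absent, so OrvT is inactive.
ppGpp is absent, so QuvX is inactive.
Required activator QuvX is absent, so *velY* is not transcribed.
→ *velY* is OFF.
Norleucine is absent, so ElnU is active.
With repressor ElnU bound, *qilU* is not transcribed.
→ *qilU* is OFF.
Itaconate is absent, so VelH is inactive.
Rhamnulose is present, so SovV is inactive.
Tagatose is absent, so YilB is active.
With repressor YilB bound, *jalM* is not transcribed.
So JalM is not produced.
Required activator VelH is absent, so *torB* is not transcribed.
→ *torB* is OFF.
Indole is present, so LutH is inactive.
Autoinducer-2 is absent, so FenP is inactive.
Required activator FenP is absent, so *kosT* is not transcribed.
→ *kosT* is OFF.
0 of the 4 genes are transcribed.

0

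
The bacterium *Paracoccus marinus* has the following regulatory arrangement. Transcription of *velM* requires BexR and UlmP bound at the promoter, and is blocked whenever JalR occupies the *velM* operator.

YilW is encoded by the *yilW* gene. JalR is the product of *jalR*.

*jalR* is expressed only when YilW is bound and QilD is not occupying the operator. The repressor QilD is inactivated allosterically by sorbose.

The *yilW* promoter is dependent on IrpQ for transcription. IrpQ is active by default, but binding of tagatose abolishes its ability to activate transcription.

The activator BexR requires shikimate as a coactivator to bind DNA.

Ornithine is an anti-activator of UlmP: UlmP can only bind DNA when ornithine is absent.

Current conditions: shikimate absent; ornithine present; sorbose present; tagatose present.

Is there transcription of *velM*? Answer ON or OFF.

Shikimate is absent, so BexR is inactive.
Ornithine is present, so UlmP is inactive.
Tagatose is present, so IrpQ is inactive.
Required activator IrpQ is absent, so *yilW* is not transcribed.
So YilW is not produced.
Sorbose is present, so QilD is inactive.
Required activator YilW is absent, so *jalR* is not transcribed.
So JalR is not produced.
Required activator BexR is absent, so *velM* is not transcribed.

OFF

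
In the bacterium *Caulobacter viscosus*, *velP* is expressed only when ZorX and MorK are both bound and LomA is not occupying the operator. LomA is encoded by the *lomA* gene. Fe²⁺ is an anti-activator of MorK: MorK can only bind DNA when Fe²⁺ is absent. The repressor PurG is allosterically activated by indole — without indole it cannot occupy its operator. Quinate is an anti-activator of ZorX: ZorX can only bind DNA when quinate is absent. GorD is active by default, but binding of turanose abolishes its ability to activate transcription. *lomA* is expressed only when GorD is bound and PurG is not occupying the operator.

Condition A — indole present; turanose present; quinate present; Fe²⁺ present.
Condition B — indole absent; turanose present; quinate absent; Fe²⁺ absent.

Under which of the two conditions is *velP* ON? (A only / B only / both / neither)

B only

Condition A:
Indole is present, so PurG is active.
Turanose is present, so GorD is inactive.
With repressor PurG bound, *lomA* is not transcribed.
So LomA is not produced.
Quinate is present, so ZorX is inactive.
Fe²⁺ is present, so MorK is inactive.
Required activator ZorX is absent, so *velP* is not transcribed.
→ *velP* is OFF in A.
Condition B:
Indole is absent, so PurG is inactive.
Turanose is present, so GorD is inactive.
Required activator GorD is absent, so *lomA* is not transcribed.
So LomA is not produced.
Quinate is absent, so ZorX is active.
Fe²⁺ is absent, so MorK is active.
No repressor is bound and ZorX and MorK are active, so *velP* is transcribed.
→ *velP* is ON in B.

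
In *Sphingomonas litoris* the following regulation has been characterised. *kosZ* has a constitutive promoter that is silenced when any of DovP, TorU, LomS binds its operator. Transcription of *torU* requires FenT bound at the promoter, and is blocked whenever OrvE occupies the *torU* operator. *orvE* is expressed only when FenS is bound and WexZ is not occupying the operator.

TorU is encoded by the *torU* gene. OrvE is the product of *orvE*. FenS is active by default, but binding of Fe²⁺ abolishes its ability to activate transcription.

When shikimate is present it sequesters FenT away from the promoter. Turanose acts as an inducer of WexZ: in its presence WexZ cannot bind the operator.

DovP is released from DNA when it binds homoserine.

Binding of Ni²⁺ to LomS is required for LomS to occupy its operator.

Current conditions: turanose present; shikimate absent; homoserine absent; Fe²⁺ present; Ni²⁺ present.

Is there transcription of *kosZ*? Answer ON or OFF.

OFF

Homoserine is absent, so DovP is active.
Shikimate is absent, so FenT is active.
Turanose is present, so WexZ is inactive.
Fe²⁺ is present, so FenS is inactive.
Required activator FenS is absent, so *orvE* is not transcribed.
So OrvE is not produced.
No repressor is bound and FenT is active, so *torU* is transcribed.
So TorU is produced and active.
Ni²⁺ is present, so LomS is active.
With repressor DovP bound, *kosZ* is not transcribed.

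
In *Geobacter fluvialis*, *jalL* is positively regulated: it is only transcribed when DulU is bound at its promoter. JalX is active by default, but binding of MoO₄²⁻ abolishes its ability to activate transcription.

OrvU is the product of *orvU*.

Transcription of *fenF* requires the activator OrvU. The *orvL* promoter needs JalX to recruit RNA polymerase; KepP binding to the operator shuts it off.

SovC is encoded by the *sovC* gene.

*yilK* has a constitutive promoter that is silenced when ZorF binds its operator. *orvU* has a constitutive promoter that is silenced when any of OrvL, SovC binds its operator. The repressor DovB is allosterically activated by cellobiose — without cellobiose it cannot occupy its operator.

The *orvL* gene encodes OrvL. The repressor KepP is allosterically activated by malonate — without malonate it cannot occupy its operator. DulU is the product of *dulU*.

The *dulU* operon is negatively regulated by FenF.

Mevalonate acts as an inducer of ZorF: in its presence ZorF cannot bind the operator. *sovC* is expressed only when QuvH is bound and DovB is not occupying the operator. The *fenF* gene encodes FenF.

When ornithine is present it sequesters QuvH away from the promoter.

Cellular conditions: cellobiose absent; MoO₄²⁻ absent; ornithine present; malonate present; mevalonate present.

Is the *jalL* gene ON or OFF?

Malonate is present, so KepP is active.
MoO₄²⁻ is absent, so JalX is active.
With repressor KepP bound, *orvL* is not transcribed.
So OrvL is not produced.
Ornithine is present, so QuvH is inactive.
Cellobiose is absent, so DovB is inactive.
Required activator QuvH is absent, so *sovC* is not transcribed.
So SovC is not produced.
With no repressor bound, *orvU* is transcribed.
So OrvU is produced and active.
No repressor is bound and OrvU is active, so *fenF* is transcribed.
So FenF is produced and active.
With repressor FenF bound, *dulU* is not transcribed.
So DulU is not produced.
Required activator DulU is absent, so *jalL* is not transcribed.

OFF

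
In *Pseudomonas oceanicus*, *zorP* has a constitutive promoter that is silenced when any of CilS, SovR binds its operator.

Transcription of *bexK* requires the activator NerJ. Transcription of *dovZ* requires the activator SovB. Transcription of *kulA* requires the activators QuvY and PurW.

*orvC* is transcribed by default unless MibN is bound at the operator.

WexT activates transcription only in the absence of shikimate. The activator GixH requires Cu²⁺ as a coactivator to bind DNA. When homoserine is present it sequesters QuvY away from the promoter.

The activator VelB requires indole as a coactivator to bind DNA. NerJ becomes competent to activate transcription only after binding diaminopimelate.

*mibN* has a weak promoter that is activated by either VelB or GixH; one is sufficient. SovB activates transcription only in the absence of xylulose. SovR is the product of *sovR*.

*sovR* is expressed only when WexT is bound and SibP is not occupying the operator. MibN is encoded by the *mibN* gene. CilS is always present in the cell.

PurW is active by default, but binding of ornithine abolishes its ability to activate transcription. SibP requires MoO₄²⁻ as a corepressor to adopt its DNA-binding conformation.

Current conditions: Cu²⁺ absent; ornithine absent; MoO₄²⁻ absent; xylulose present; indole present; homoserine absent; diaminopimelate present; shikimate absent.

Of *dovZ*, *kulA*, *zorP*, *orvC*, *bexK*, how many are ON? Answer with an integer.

Xylulose is present, so SovB is inactive.
Required activator SovB is absent, so *dovZ* is not transcribed.
→ *dovZ* is OFF.
Homoserine is absent, so QuvY is active.
Ornithine is absent, so PurW is active.
No repressor is bound and QuvY and PurW are active, so *kulA* is transcribed.
→ *kulA* is ON.
CilS is produced constitutively and is active.
Shikimate is absent, so WexT is active.
MoO₄²⁻ is absent, so SibP is inactive.
No repressor is bound and WexT is active, so *sovR* is transcribed.
So SovR is produced and active.
With repressor CilS bound, *zorP* is not transcribed.
→ *zorP* is OFF.
Indole is present, so VelB is active.
Cu²⁺ is absent, so GixH is inactive.
Activator VelB is present, so *mibN* is transcribed.
So MibN is produced and active.
With repressor MibN bound, *orvC* is not transcribed.
→ *orvC* is OFF.
Diaminopimelate is present, so NerJ is active.
No repressor is bound and NerJ is active, so *bexK* is transcribed.
→ *bexK* is ON.
2 of the 5 genes are transcribed.

2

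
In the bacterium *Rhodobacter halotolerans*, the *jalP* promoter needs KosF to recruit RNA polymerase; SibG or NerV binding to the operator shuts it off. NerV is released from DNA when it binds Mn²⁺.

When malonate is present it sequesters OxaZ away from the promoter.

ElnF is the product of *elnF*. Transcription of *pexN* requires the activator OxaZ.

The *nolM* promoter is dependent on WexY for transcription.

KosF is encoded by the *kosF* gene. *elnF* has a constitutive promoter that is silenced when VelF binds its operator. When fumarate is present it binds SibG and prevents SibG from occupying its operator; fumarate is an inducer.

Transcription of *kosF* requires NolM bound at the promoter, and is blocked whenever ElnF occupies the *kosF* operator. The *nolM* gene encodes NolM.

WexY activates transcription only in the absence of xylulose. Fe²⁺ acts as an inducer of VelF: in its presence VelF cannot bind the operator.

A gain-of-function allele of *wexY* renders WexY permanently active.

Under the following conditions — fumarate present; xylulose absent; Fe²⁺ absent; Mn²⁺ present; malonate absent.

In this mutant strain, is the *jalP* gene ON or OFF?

Fumarate is present, so SibG is inactive.
Mn²⁺ is present, so NerV is inactive.
Fe²⁺ is absent, so VelF is active.
With repressor VelF bound, *elnF* is not transcribed.
So ElnF is not produced.
WexY is constitutively active in this strain.
No repressor is bound and WexY is active, so *nolM* is transcribed.
So NolM is produced and active.
No repressor is bound and NolM is active, so *kosF* is transcribed.
So KosF is produced and active.
No repressor is bound and KosF is active, so *jalP* is transcribed.

ON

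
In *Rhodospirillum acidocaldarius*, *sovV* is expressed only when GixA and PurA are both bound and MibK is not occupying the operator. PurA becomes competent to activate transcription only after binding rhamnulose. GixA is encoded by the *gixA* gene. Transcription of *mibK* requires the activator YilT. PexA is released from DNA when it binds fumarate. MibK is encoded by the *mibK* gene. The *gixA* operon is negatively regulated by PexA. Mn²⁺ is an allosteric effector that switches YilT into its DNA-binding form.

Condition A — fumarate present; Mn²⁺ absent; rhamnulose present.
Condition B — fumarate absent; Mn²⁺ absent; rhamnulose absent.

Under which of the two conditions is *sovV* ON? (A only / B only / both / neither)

Condition A:
Fumarate is present, so PexA is inactive.
With no repressor bound, *gixA* is transcribed.
So GixA is produced and active.
Mn²⁺ is absent, so YilT is inactive.
Required activator YilT is absent, so *mibK* is not transcribed.
So MibK is not produced.
Rhamnulose is present, so PurA is active.
No repressor is bound and GixA and PurA are active, so *sovV* is transcribed.
→ *sovV* is ON in A.
Condition B:
Fumarate is absent, so PexA is active.
With repressor PexA bound, *gixA* is not transcribed.
So GixA is not produced.
Mn²⁺ is absent, so YilT is inactive.
Required activator YilT is absent, so *mibK* is not transcribed.
So MibK is not produced.
Rhamnulose is absent, so PurA is inactive.
Required activator GixA is absent, so *sovV* is not transcribed.
→ *sovV* is OFF in B.

A only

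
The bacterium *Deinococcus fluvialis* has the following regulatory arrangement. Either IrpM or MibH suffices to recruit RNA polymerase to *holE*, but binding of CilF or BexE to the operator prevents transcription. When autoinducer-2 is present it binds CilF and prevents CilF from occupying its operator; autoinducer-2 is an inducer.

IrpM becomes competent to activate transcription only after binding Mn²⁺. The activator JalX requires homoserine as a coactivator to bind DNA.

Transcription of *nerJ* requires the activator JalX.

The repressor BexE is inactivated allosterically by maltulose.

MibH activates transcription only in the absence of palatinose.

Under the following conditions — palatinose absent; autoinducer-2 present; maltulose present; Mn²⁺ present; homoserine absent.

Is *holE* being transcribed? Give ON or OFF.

ON

Autoinducer-2 is present, so CilF is inactive.
Mn²⁺ is present, so IrpM is active.
Palatinose is absent, so MibH is active.
Maltulose is present, so BexE is inactive.
Activator IrpM is present, so *holE* is transcribed.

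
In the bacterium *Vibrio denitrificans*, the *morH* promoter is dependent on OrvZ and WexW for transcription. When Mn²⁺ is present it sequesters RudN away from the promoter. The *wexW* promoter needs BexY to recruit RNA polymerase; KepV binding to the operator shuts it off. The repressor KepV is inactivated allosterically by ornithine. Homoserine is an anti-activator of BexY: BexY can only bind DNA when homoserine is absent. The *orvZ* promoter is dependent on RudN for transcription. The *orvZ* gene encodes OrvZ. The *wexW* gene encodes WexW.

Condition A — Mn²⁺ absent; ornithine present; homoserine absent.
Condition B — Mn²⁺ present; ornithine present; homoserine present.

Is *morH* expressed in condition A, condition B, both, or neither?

A only

Condition A:
Mn²⁺ is absent, so RudN is active.
No repressor is bound and RudN is active, so *orvZ* is transcribed.
So OrvZ is produced and active.
Ornithine is present, so KepV is inactive.
Homoserine is absent, so BexY is active.
No repressor is bound and BexY is active, so *wexW* is transcribed.
So WexW is produced and active.
No repressor is bound and OrvZ and WexW are active, so *morH* is transcribed.
→ *morH* is ON in A.
Condition B:
Mn²⁺ is present, so RudN is inactive.
Required activator RudN is absent, so *orvZ* is not transcribed.
So OrvZ is not produced.
Ornithine is present, so KepV is inactive.
Homoserine is present, so BexY is inactive.
Required activator BexY is absent, so *wexW* is not transcribed.
So WexW is not produced.
Required activator OrvZ is absent, so *morH* is not transcribed.
→ *morH* is OFF in B.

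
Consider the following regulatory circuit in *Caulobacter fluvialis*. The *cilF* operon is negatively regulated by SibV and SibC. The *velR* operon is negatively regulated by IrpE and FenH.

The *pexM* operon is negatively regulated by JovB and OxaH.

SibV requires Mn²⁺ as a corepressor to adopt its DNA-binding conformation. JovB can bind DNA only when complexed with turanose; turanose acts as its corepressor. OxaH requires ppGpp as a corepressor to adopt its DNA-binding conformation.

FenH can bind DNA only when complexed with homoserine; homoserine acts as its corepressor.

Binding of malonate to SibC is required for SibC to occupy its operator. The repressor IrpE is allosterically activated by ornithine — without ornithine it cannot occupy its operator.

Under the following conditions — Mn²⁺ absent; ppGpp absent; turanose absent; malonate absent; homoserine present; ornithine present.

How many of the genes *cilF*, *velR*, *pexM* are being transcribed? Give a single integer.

Mn²⁺ is absent, so SibV is inactive.
Malonate is absent, so SibC is inactive.
With no repressor bound, *cilF* is transcribed.
→ *cilF* is ON.
Ornithine is present, so IrpE is active.
Homoserine is present, so FenH is active.
With repressor IrpE bound, *velR* is not transcribed.
→ *velR* is OFF.
Turanose is absent, so JovB is inactive.
ppGpp is absent, so OxaH is inactive.
With no repressor bound, *pexM* is transcribed.
→ *pexM* is ON.
2 of the 3 genes are transcribed.

2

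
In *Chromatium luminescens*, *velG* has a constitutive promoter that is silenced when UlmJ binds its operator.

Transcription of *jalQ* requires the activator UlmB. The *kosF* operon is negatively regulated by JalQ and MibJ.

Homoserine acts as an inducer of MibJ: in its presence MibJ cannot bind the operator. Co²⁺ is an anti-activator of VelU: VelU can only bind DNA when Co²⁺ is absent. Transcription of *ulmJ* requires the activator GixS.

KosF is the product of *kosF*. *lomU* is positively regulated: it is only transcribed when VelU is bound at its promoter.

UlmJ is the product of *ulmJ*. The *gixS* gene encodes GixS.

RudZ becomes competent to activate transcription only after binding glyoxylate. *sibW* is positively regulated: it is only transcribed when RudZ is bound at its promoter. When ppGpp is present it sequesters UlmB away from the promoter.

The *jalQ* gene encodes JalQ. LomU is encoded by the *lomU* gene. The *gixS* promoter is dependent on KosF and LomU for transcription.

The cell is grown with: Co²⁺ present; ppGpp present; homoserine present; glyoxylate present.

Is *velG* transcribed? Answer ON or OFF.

ppGpp is present, so UlmB is inactive.
Required activator UlmB is absent, so *jalQ* is not transcribed.
So JalQ is not produced.
Homoserine is present, so MibJ is inactive.
With no repressor bound, *kosF* is transcribed.
So KosF is produced and active.
Co²⁺ is present, so VelU is inactive.
Required activator VelU is absent, so *lomU* is not transcribed.
So LomU is not produced.
Required activator LomU is absent, so *gixS* is not transcribed.
So GixS is not produced.
Required activator GixS is absent, so *ulmJ* is not transcribed.
So UlmJ is not produced.
With no repressor bound, *velG* is transcribed.

ON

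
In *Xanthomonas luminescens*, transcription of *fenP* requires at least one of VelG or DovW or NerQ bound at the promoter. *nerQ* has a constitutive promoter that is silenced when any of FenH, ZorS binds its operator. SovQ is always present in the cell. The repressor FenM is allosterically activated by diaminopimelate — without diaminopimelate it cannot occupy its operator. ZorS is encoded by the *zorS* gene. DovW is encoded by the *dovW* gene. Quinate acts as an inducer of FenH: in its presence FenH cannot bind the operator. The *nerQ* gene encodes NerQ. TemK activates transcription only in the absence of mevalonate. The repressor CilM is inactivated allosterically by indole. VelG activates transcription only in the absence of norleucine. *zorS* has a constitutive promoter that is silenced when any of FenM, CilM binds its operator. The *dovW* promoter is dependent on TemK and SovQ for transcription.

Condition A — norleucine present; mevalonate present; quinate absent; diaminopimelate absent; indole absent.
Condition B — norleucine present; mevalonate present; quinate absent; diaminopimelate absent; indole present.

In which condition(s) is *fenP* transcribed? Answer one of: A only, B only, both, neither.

neither

Condition A:
Norleucine is present, so VelG is inactive.
Mevalonate is present, so TemK is inactive.
SovQ is produced constitutively and is active.
Required activator TemK is absent, so *dovW* is not transcribed.
So DovW is not produced.
Quinate is absent, so FenH is active.
Diaminopimelate is absent, so FenM is inactive.
Indole is absent, so CilM is active.
With repressor CilM bound, *zorS* is not transcribed.
So ZorS is not produced.
With repressor FenH bound, *nerQ* is not transcribed.
So NerQ is not produced.
No activator is available at the *fenP* promoter, so *fenP* is not transcribed.
→ *fenP* is OFF in A.
Condition B:
Norleucine is present, so VelG is inactive.
Mevalonate is present, so TemK is inactive.
SovQ is produced constitutively and is active.
Required activator TemK is absent, so *dovW* is not transcribed.
So DovW is not produced.
Quinate is absent, so FenH is active.
Diaminopimelate is absent, so FenM is inactive.
Indole is present, so CilM is inactive.
With no repressor bound, *zorS* is transcribed.
So ZorS is produced and active.
With repressor FenH bound, *nerQ* is not transcribed.
So NerQ is not produced.
No activator is available at the *fenP* promoter, so *fenP* is not transcribed.
→ *fenP* is OFF in B.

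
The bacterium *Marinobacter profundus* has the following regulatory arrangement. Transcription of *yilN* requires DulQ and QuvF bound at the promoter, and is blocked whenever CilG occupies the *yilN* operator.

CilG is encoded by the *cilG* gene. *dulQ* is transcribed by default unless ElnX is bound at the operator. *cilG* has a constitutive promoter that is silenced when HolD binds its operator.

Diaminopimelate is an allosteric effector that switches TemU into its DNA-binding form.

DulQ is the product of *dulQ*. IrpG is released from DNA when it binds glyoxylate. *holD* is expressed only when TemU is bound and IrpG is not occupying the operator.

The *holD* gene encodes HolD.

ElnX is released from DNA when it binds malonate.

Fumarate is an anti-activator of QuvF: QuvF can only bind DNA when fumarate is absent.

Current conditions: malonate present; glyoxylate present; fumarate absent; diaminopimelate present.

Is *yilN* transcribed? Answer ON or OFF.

ON

Malonate is present, so ElnX is inactive.
With no repressor bound, *dulQ* is transcribed.
So DulQ is produced and active.
Fumarate is absent, so QuvF is active.
Diaminopimelate is present, so TemU is active.
Glyoxylate is present, so IrpG is inactive.
No repressor is bound and TemU is active, so *holD* is transcribed.
So HolD is produced and active.
With repressor HolD bound, *cilG* is not transcribed.
So CilG is not produced.
No repressor is bound and DulQ and QuvF are active, so *yilN* is transcribed.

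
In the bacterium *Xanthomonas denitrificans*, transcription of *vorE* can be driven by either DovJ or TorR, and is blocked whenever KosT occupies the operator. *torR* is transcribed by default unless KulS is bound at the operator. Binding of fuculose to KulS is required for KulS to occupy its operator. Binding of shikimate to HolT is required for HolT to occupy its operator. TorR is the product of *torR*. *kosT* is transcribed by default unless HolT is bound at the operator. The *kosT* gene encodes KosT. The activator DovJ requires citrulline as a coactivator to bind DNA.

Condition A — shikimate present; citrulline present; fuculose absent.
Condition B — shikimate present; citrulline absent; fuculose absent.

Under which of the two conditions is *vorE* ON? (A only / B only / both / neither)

both

Condition A:
Shikimate is present, so HolT is active.
With repressor HolT bound, *kosT* is not transcribed.
So KosT is not produced.
Citrulline is present, so DovJ is active.
Fuculose is absent, so KulS is inactive.
With no repressor bound, *torR* is transcribed.
So TorR is produced and active.
Activator DovJ is present, so *vorE* is transcribed.
→ *vorE* is ON in A.
Condition B:
Shikimate is present, so HolT is active.
With repressor HolT bound, *kosT* is not transcribed.
So KosT is not produced.
Citrulline is absent, so DovJ is inactive.
Fuculose is absent, so KulS is inactive.
With no repressor bound, *torR* is transcribed.
So TorR is produced and active.
Activator TorR is present, so *vorE* is transcribed.
→ *vorE* is ON in B.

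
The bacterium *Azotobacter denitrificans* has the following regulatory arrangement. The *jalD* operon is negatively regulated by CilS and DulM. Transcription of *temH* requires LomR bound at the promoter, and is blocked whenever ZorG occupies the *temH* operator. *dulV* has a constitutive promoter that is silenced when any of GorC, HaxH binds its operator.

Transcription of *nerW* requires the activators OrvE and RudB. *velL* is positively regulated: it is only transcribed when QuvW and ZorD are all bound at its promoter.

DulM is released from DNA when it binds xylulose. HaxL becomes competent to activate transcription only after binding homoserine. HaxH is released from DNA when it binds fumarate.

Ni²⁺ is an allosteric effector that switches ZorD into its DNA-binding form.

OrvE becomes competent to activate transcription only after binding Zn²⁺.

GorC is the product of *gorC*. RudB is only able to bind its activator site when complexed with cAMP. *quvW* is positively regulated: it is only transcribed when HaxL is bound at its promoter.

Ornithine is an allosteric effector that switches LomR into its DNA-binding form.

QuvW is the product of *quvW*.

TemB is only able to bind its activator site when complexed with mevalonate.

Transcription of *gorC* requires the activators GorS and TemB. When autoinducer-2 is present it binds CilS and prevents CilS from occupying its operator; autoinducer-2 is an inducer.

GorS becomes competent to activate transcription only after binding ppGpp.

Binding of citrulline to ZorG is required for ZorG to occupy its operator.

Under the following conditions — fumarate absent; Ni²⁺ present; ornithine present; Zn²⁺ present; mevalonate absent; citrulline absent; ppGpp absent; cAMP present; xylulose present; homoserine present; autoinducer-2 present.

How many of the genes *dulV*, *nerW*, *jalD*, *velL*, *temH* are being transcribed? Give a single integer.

ppGpp is absent, so GorS is inactive.
Mevalonate is absent, so TemB is inactive.
Required activator GorS is absent, so *gorC* is not transcribed.
So GorC is not produced.
Fumarate is absent, so HaxH is active.
With repressor HaxH bound, *dulV* is not transcribed.
→ *dulV* is OFF.
Zn²⁺ is present, so OrvE is active.
cAMP is present, so RudB is active.
No repressor is bound and OrvE and RudB are active, so *nerW* is transcribed.
→ *nerW* is ON.
Autoinducer-2 is present, so CilS is inactive.
Xylulose is present, so DulM is inactive.
With no repressor bound, *jalD* is transcribed.
→ *jalD* is ON.
Homoserine is present, so HaxL is active.
No repressor is bound and HaxL is active, so *quvW* is transcribed.
So QuvW is produced and active.
Ni²⁺ is present, so ZorD is active.
No repressor is bound and QuvW and ZorD are active, so *velL* is transcribed.
→ *velL* is ON.
Citrulline is absent, so ZorG is inactive.
Ornithine is present, so LomR is active.
No repressor is bound and LomR is active, so *temH* is transcribed.
→ *temH* is ON.
4 of the 5 genes are transcribed.

4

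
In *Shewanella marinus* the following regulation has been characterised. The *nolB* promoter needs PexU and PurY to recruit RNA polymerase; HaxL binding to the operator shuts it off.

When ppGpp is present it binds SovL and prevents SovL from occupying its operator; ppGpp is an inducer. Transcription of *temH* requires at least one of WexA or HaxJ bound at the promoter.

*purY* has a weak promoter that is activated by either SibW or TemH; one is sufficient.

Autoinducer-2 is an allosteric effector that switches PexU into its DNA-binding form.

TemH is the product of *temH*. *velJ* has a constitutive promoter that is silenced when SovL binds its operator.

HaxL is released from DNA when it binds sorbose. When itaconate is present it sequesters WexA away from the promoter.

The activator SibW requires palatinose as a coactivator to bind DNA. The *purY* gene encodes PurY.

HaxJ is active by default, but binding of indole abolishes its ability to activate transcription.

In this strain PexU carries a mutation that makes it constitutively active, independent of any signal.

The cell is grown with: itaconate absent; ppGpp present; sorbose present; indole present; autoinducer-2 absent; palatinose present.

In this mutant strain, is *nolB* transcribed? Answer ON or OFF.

ON

Sorbose is present, so HaxL is inactive.
PexU is constitutively active in this strain.
Palatinose is present, so SibW is active.
Itaconate is absent, so WexA is active.
Indole is present, so HaxJ is inactive.
Activator WexA is present, so *temH* is transcribed.
So TemH is produced and active.
Activator SibW is present, so *purY* is transcribed.
So PurY is produced and active.
No repressor is bound and PexU and PurY are active, so *nolB* is transcribed.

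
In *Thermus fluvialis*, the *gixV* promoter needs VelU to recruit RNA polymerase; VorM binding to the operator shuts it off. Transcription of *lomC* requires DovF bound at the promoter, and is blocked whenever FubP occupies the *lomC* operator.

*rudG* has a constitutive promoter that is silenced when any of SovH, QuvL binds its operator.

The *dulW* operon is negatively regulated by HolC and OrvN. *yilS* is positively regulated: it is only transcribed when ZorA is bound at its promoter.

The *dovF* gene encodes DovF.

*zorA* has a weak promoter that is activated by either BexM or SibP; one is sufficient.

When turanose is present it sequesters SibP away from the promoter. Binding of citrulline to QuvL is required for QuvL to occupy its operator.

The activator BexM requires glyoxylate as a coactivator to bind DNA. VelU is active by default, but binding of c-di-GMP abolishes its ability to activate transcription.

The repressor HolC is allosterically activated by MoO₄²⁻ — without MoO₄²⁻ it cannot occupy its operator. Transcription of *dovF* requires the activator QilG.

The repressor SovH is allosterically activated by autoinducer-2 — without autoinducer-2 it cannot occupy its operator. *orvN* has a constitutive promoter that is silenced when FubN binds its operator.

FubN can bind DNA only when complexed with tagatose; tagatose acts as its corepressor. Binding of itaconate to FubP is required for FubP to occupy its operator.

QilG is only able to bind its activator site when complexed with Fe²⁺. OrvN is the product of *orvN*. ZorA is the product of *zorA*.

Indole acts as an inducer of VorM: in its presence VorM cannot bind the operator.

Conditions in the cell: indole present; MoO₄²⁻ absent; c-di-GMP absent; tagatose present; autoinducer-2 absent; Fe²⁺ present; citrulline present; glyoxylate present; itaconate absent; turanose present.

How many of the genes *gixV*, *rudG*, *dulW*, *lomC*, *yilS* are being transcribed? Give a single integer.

4

c-di-GMP is absent, so VelU is active.
Indole is present, so VorM is inactive.
No repressor is bound and VelU is active, so *gixV* is transcribed.
→ *gixV* is ON.
Autoinducer-2 is absent, so SovH is inactive.
Citrulline is present, so QuvL is active.
With repressor QuvL bound, *rudG* is not transcribed.
→ *rudG* is OFF.
MoO₄²⁻ is absent, so HolC is inactive.
Tagatose is present, so FubN is active.
With repressor FubN bound, *orvN* is not transcribed.
So OrvN is not produced.
With no repressor bound, *dulW* is transcribed.
→ *dulW* is ON.
Itaconate is absent, so FubP is inactive.
Fe²⁺ is present, so QilG is active.
No repressor is bound and QilG is active, so *dovF* is transcribed.
So DovF is produced and active.
No repressor is bound and DovF is active, so *lomC* is transcribed.
→ *lomC* is ON.
Glyoxylate is present, so BexM is active.
Turanose is present, so SibP is inactive.
Activator BexM is present, so *zorA* is transcribed.
So ZorA is produced and active.
No repressor is bound and ZorA is active, so *yilS* is transcribed.
→ *yilS* is ON.
4 of the 5 genes are transcribed.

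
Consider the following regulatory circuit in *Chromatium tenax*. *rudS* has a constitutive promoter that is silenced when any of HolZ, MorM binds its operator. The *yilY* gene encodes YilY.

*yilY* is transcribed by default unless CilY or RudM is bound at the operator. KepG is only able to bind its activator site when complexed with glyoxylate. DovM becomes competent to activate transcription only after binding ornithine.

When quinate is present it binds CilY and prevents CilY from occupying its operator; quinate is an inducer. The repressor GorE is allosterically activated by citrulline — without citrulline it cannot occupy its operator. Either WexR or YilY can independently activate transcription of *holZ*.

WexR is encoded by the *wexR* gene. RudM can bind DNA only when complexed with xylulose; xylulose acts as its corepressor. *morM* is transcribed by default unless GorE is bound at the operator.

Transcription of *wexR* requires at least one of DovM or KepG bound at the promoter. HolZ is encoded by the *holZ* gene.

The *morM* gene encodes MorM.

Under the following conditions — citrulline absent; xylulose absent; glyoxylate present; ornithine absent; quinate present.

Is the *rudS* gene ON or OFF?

Ornithine is absent, so DovM is inactive.
Glyoxylate is present, so KepG is active.
Activator KepG is present, so *wexR* is transcribed.
So WexR is produced and active.
Quinate is present, so CilY is inactive.
Xylulose is absent, so RudM is inactive.
With no repressor bound, *yilY* is transcribed.
So YilY is produced and active.
Activator WexR is present, so *holZ* is transcribed.
So HolZ is produced and active.
Citrulline is absent, so GorE is inactive.
With no repressor bound, *morM* is transcribed.
So MorM is produced and active.
With repressor HolZ bound, *rudS* is not transcribed.

OFF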